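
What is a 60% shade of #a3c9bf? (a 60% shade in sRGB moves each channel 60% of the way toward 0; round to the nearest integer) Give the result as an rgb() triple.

#a3c9bf is rgb(163, 201, 191).
Lerp each channel 60% toward 0:
  R: 163 + 0.6×(0−163) = 163 − 97.8 = 65.2 → 65
  G: 201 + 0.6×(0−201) = 201 − 120.6 = 80.4 → 80
  B: 191 + 0.6×(0−191) = 191 − 114.6 = 76.4 → 76

rgb(65, 80, 76)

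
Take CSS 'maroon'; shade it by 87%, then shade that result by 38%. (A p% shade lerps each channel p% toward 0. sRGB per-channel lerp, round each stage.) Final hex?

CSS maroon is rgb(128, 0, 0).
An 87% shade moves each channel 87% toward 0:
  R: 128 + 0.87×(0−128) = 128 − 111.36 = 16.64 → 17
  G: 0 + 0 = 0 → 0
  B: 0 + 0.87×(0−0) = 0 + 0 = 0 → 0
After the shade: rgb(17, 0, 0) = #110000.
Lerp each channel 38% toward 0:
  R: 17 + 0.38×(0−17) = 17 − 6.46 = 10.54 → 11
  G: 0 + 0.38×(0−0) = 0 + 0 = 0 → 0
  B: 0 + 0.38×(0−0) = 0 + 0 = 0 → 0
rgb(11, 0, 0) = #0B0000.

#0B0000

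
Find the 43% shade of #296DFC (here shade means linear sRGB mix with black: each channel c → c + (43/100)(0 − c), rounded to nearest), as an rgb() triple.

rgb(23, 62, 144)

#296DFC is rgb(41, 109, 252).
A 43% shade moves each channel 43% toward 0:
  R: 41 − 17.63 = 23.37 → 23
  G: 109 − 46.87 = 62.13 → 62
  B: 252 − 108.36 = 143.64 → 144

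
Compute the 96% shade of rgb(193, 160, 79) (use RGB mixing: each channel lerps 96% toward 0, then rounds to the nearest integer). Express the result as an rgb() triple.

rgb(8, 6, 3)

A 96% shade moves each channel 96% toward 0:
  R: 193 + 0.96×(0−193) = 193 − 185.28 = 7.72 → 8
  G: 160 + 0.96×(0−160) = 160 − 153.6 = 6.4 → 6
  B: 79 − 75.84 = 3.16 → 3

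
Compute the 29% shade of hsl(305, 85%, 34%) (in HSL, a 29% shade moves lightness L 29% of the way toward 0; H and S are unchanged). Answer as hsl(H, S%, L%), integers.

L moves 29% from 34 toward 0: 34 − 9.86 = 24.14 → 24.
H and S are unchanged.

hsl(305, 85%, 24%)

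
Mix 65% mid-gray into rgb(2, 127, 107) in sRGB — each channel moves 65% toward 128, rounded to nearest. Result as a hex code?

#548079

A 65% tone moves each channel 65% toward 128:
  R: 2 + 0.65×(128−2) = 2 + 81.9 = 83.9 → 84
  G: 127 + 0.65×(128−127) = 127 + 0.65 = 127.65 → 128
  B: 107 + 13.65 = 120.65 → 121
rgb(84, 128, 121) = #548079.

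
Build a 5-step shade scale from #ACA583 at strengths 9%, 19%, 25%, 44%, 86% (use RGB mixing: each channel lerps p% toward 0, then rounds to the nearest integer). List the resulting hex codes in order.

#9D9677, #8B866A, #817C62, #605C49, #181712

#ACA583 is rgb(172, 165, 131).
9%: (172 − 15.48 = 156.52→157, 165 − 14.85 = 150.15→150, 131 − 11.79 = 119.21→119) → #9D9677
19%: (172 − 32.68 = 139.32→139, 165 − 31.35 = 133.65→134, 131 − 24.89 = 106.11→106) → #8B866A
25%: (172 − 43 = 129→129, 165 − 41.25 = 123.75→124, 131 − 32.75 = 98.25→98) → #817C62
44%: (172 − 75.68 = 96.32→96, 165 − 72.6 = 92.4→92, 131 − 57.64 = 73.36→73) → #605C49
86%: (172 − 147.92 = 24.08→24, 165 − 141.9 = 23.1→23, 131 − 112.66 = 18.34→18) → #181712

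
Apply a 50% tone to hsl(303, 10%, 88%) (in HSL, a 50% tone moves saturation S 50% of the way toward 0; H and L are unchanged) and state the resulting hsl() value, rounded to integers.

S moves 50% from 10 toward 0: 10 − 5 = 5 → 5.
H and L are unchanged.

hsl(303, 5%, 88%)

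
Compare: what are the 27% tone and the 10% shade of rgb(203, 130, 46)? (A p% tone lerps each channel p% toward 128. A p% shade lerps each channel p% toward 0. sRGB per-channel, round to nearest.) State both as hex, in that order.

27% tone:
  R: 203 − 20.25 = 182.75 → 183
  G: 130 − 0.54 = 129.46 → 129
  B: 46 + 0.27×(128−46) = 46 + 22.14 = 68.14 → 68
  → #B78144
10% shade:
  R: 203 + 0.1×(0−203) = 203 − 20.3 = 182.7 → 183
  G: 130 + 0.1×(0−130) = 130 − 13 = 117 → 117
  B: 46 − 4.6 = 41.4 → 41
  → #B77529

#B78144, #B77529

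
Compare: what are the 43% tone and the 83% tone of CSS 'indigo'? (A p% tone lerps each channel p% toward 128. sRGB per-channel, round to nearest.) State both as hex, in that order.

CSS indigo is rgb(75, 0, 130).
43% tone:
  R: 75 + 0.43×(128−75) = 75 + 22.79 = 97.79 → 98
  G: 0 + 55.04 = 55.04 → 55
  B: 130 + 0.43×(128−130) = 130 − 0.86 = 129.14 → 129
  → #623781
83% tone:
  R: 75 + 0.83×(128−75) = 75 + 43.99 = 118.99 → 119
  G: 0 + 106.24 = 106.24 → 106
  B: 130 − 1.66 = 128.34 → 128
  → #776A80

#623781, #776A80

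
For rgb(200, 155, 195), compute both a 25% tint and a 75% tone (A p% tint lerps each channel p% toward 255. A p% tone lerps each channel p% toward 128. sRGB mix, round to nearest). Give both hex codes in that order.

25% tint:
  R: 200 + 0.25×(255−200) = 200 + 13.75 = 213.75 → 214
  G: 155 + 25 = 180 → 180
  B: 195 + 0.25×(255−195) = 195 + 15 = 210 → 210
  → #d6b4d2
75% tone:
  R: 200 − 54 = 146 → 146
  G: 155 + 0.75×(128−155) = 155 − 20.25 = 134.75 → 135
  B: 195 + 0.75×(128−195) = 195 − 50.25 = 144.75 → 145
  → #928791

#d6b4d2, #928791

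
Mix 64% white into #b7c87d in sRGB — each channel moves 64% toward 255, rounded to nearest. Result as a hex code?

#e5ebd0

#b7c87d is rgb(183, 200, 125).
Per channel, c → c + 0.64(255 − c):
  R: 183 + 46.08 = 229.08 → 229
  G: 200 + 0.64×(255−200) = 200 + 35.2 = 235.2 → 235
  B: 125 + 0.64×(255−125) = 125 + 83.2 = 208.2 → 208
rgb(229, 235, 208) = #e5ebd0.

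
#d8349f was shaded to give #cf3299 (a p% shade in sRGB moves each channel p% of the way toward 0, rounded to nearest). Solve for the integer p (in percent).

#d8349f is rgb(216, 52, 159); #cf3299 is rgb(207, 50, 153).
On the R channel (widest range): 207 ≈ 216 + (p/100)(0 − 216), so p ≈ 100×(207 − 216)/(0 − 216) = -900/-216 = 4.17.
p = 4 reproduces all three channels after rounding.

4%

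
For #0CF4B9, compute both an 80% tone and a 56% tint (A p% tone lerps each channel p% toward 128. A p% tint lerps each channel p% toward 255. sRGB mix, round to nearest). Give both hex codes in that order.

#69978B, #94FAE0

#0CF4B9 is rgb(12, 244, 185).
80% tone:
  R: 12 + 0.8×(128−12) = 12 + 92.8 = 104.8 → 105
  G: 244 − 92.8 = 151.2 → 151
  B: 185 + 0.8×(128−185) = 185 − 45.6 = 139.4 → 139
  → #69978B
56% tint:
  R: 12 + 136.08 = 148.08 → 148
  G: 244 + 6.16 = 250.16 → 250
  B: 185 + 0.56×(255−185) = 185 + 39.2 = 224.2 → 224
  → #94FAE0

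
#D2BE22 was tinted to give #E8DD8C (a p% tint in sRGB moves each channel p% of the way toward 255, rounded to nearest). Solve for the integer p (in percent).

48%

#D2BE22 is rgb(210, 190, 34); #E8DD8C is rgb(232, 221, 140).
On the B channel (widest range): 140 ≈ 34 + (p/100)(255 − 34), so p ≈ 100×(140 − 34)/(255 − 34) = 10600/221 = 47.96.
p = 48 reproduces all three channels after rounding.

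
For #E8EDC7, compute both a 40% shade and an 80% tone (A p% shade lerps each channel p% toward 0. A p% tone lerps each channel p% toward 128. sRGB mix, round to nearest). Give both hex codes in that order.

#E8EDC7 is rgb(232, 237, 199).
40% shade:
  R: 232 + 0.4×(0−232) = 232 − 92.8 = 139.2 → 139
  G: 237 + 0.4×(0−237) = 237 − 94.8 = 142.2 → 142
  B: 199 + 0.4×(0−199) = 199 − 79.6 = 119.4 → 119
  → #8B8E77
80% tone:
  R: 232 + 0.8×(128−232) = 232 − 83.2 = 148.8 → 149
  G: 237 + 0.8×(128−237) = 237 − 87.2 = 149.8 → 150
  B: 199 + 0.8×(128−199) = 199 − 56.8 = 142.2 → 142
  → #95968E

#8B8E77, #95968E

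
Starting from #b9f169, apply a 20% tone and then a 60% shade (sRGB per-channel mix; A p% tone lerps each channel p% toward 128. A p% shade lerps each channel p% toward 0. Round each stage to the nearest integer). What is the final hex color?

#46572c

#b9f169 is rgb(185, 241, 105).
Per channel, c → c + 0.2(128 − c):
  R: 185 + 0.2×(128−185) = 185 − 11.4 = 173.6 → 174
  G: 241 + 0.2×(128−241) = 241 − 22.6 = 218.4 → 218
  B: 105 + 4.6 = 109.6 → 110
After the tone: rgb(174, 218, 110) = #aeda6e.
A 60% shade moves each channel 60% toward 0:
  R: 174 − 104.4 = 69.6 → 70
  G: 218 + 0.6×(0−218) = 218 − 130.8 = 87.2 → 87
  B: 110 − 66 = 44 → 44
rgb(70, 87, 44) = #46572c.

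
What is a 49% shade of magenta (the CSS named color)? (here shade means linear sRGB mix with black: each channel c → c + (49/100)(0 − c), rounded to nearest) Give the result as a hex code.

CSS magenta is rgb(255, 0, 255).
A 49% shade moves each channel 49% toward 0:
  R: 255 − 124.95 = 130.05 → 130
  G: 0 + 0 = 0 → 0
  B: 255 − 124.95 = 130.05 → 130
rgb(130, 0, 130) = #820082.

#820082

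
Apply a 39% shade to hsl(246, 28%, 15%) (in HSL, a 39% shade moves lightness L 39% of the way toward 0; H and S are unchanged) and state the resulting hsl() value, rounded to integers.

hsl(246, 28%, 9%)

L moves 39% from 15 toward 0: 15 − 5.85 = 9.15 → 9.
H and S are unchanged.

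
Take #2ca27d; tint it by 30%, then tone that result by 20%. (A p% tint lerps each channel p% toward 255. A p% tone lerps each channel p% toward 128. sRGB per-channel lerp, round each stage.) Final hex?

#2ca27d is rgb(44, 162, 125).
Per channel, c → c + 0.3(255 − c):
  R: 44 + 63.3 = 107.3 → 107
  G: 162 + 0.3×(255−162) = 162 + 27.9 = 189.9 → 190
  B: 125 + 0.3×(255−125) = 125 + 39 = 164 → 164
After the tint: rgb(107, 190, 164) = #6bbea4.
Per channel, c → c + 0.2(128 − c):
  R: 107 + 4.2 = 111.2 → 111
  G: 190 + 0.2×(128−190) = 190 − 12.4 = 177.6 → 178
  B: 164 − 7.2 = 156.8 → 157
rgb(111, 178, 157) = #6fb29d.

#6fb29d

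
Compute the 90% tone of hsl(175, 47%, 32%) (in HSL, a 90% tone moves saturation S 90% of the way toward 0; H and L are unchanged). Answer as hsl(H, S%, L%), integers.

S moves 90% from 47 toward 0: 47 − 42.3 = 4.7 → 5.
H and L are unchanged.

hsl(175, 5%, 32%)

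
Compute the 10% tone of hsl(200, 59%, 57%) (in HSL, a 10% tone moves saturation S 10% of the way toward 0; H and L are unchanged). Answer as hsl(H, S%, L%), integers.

hsl(200, 53%, 57%)

S moves 10% from 59 toward 0: 59 − 5.9 = 53.1 → 53.
H and L are unchanged.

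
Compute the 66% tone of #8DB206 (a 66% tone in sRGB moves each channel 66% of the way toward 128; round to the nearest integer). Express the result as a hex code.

#8DB206 is rgb(141, 178, 6).
Per channel, c → c + 0.66(128 − c):
  R: 141 − 8.58 = 132.42 → 132
  G: 178 + 0.66×(128−178) = 178 − 33 = 145 → 145
  B: 6 + 0.66×(128−6) = 6 + 80.52 = 86.52 → 87
rgb(132, 145, 87) = #849157.

#849157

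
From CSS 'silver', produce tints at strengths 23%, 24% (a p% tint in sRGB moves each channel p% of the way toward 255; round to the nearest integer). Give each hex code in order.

#CECECE, #CFCFCF

CSS silver is rgb(192, 192, 192).
23%: (192 + 14.49 = 206.49→206, 192 + 14.49 = 206.49→206, 192 + 14.49 = 206.49→206) → #CECECE
24%: (192 + 15.12 = 207.12→207, 192 + 15.12 = 207.12→207, 192 + 15.12 = 207.12→207) → #CFCFCF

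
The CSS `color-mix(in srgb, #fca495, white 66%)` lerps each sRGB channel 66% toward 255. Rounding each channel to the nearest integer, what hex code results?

#fca495 is rgb(252, 164, 149).
A 66% tint moves each channel 66% toward 255:
  R: 252 + 0.66×(255−252) = 252 + 1.98 = 253.98 → 254
  G: 164 + 0.66×(255−164) = 164 + 60.06 = 224.06 → 224
  B: 149 + 0.66×(255−149) = 149 + 69.96 = 218.96 → 219
rgb(254, 224, 219) = #fee0db.

#fee0db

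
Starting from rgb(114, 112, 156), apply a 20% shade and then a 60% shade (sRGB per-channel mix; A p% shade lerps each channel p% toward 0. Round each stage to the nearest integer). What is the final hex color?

#242432

Per channel, c → c + 0.2(0 − c):
  R: 114 + 0.2×(0−114) = 114 − 22.8 = 91.2 → 91
  G: 112 + 0.2×(0−112) = 112 − 22.4 = 89.6 → 90
  B: 156 + 0.2×(0−156) = 156 − 31.2 = 124.8 → 125
After the shade: rgb(91, 90, 125) = #5B5A7D.
Lerp each channel 60% toward 0:
  R: 91 − 54.6 = 36.4 → 36
  G: 90 + 0.6×(0−90) = 90 − 54 = 36 → 36
  B: 125 − 75 = 50 → 50
rgb(36, 36, 50) = #242432.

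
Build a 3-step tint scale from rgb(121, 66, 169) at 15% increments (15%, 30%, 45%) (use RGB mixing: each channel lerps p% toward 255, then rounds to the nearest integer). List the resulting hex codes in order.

15%: (121 + 20.1 = 141.1→141, 66 + 28.35 = 94.35→94, 169 + 12.9 = 181.9→182) → #8D5EB6
30%: (121 + 40.2 = 161.2→161, 66 + 56.7 = 122.7→123, 169 + 25.8 = 194.8→195) → #A17BC3
45%: (121 + 60.3 = 181.3→181, 66 + 85.05 = 151.05→151, 169 + 38.7 = 207.7→208) → #B597D0

#8D5EB6, #A17BC3, #B597D0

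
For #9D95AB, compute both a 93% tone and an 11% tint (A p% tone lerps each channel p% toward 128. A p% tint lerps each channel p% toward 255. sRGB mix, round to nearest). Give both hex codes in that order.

#9D95AB is rgb(157, 149, 171).
93% tone:
  R: 157 + 0.93×(128−157) = 157 − 26.97 = 130.03 → 130
  G: 149 + 0.93×(128−149) = 149 − 19.53 = 129.47 → 129
  B: 171 − 39.99 = 131.01 → 131
  → #828183
11% tint:
  R: 157 + 0.11×(255−157) = 157 + 10.78 = 167.78 → 168
  G: 149 + 0.11×(255−149) = 149 + 11.66 = 160.66 → 161
  B: 171 + 9.24 = 180.24 → 180
  → #A8A1B4

#828183, #A8A1B4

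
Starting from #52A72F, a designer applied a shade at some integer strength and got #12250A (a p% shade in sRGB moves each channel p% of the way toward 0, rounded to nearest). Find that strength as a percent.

78%

#52A72F is rgb(82, 167, 47); #12250A is rgb(18, 37, 10).
On the G channel (widest range): 37 ≈ 167 + (p/100)(0 − 167), so p ≈ 100×(37 − 167)/(0 − 167) = -13000/-167 = 77.84.
p = 78 reproduces all three channels after rounding.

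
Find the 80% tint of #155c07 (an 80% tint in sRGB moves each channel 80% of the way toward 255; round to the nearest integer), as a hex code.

#d0decd

#155c07 is rgb(21, 92, 7).
Per channel, c → c + 0.8(255 − c):
  R: 21 + 0.8×(255−21) = 21 + 187.2 = 208.2 → 208
  G: 92 + 130.4 = 222.4 → 222
  B: 7 + 198.4 = 205.4 → 205
rgb(208, 222, 205) = #d0decd.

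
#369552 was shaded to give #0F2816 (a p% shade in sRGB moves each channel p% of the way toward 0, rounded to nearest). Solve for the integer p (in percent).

#369552 is rgb(54, 149, 82); #0F2816 is rgb(15, 40, 22).
On the G channel (widest range): 40 ≈ 149 + (p/100)(0 − 149), so p ≈ 100×(40 − 149)/(0 − 149) = -10900/-149 = 73.15.
p = 73 reproduces all three channels after rounding.

73%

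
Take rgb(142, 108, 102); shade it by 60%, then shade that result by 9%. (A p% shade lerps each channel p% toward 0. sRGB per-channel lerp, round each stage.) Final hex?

#342725

Per channel, c → c + 0.6(0 − c):
  R: 142 − 85.2 = 56.8 → 57
  G: 108 − 64.8 = 43.2 → 43
  B: 102 − 61.2 = 40.8 → 41
After the shade: rgb(57, 43, 41) = #392B29.
Per channel, c → c + 0.09(0 − c):
  R: 57 + 0.09×(0−57) = 57 − 5.13 = 51.87 → 52
  G: 43 + 0.09×(0−43) = 43 − 3.87 = 39.13 → 39
  B: 41 + 0.09×(0−41) = 41 − 3.69 = 37.31 → 37
rgb(52, 39, 37) = #342725.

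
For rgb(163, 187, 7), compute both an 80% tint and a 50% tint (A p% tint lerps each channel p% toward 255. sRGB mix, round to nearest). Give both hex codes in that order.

#edf1cd, #d1dd83

80% tint:
  R: 163 + 0.8×(255−163) = 163 + 73.6 = 236.6 → 237
  G: 187 + 0.8×(255−187) = 187 + 54.4 = 241.4 → 241
  B: 7 + 198.4 = 205.4 → 205
  → #edf1cd
50% tint:
  R: 163 + 46 = 209 → 209
  G: 187 + 34 = 221 → 221
  B: 7 + 124 = 131 → 131
  → #d1dd83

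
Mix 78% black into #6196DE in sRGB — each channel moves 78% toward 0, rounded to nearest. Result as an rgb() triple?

#6196DE is rgb(97, 150, 222).
Per channel, c → c + 0.78(0 − c):
  R: 97 + 0.78×(0−97) = 97 − 75.66 = 21.34 → 21
  G: 150 + 0.78×(0−150) = 150 − 117 = 33 → 33
  B: 222 + 0.78×(0−222) = 222 − 173.16 = 48.84 → 49

rgb(21, 33, 49)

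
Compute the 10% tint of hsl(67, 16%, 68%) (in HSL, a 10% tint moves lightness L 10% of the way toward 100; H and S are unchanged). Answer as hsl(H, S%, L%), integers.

hsl(67, 16%, 71%)

L moves 10% from 68 toward 100: 68 + 3.2 = 71.2 → 71.
H and S are unchanged.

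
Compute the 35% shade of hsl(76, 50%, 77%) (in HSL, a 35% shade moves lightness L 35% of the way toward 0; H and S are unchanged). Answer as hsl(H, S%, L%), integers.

L moves 35% from 77 toward 0: 77 − 26.95 = 50.05 → 50.
H and S are unchanged.

hsl(76, 50%, 50%)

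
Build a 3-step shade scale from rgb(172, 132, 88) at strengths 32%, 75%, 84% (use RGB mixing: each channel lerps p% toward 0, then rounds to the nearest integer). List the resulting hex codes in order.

#755A3C, #2B2116, #1C150E

32%: (172 − 55.04 = 116.96→117, 132 − 42.24 = 89.76→90, 88 − 28.16 = 59.84→60) → #755A3C
75%: (172 − 129 = 43→43, 132 − 99 = 33→33, 88 − 66 = 22→22) → #2B2116
84%: (172 − 144.48 = 27.52→28, 132 − 110.88 = 21.12→21, 88 − 73.92 = 14.08→14) → #1C150E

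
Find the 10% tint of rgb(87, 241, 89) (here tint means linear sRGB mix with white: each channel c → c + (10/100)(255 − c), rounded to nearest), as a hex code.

Per channel, c → c + 0.1(255 − c):
  R: 87 + 0.1×(255−87) = 87 + 16.8 = 103.8 → 104
  G: 241 + 0.1×(255−241) = 241 + 1.4 = 242.4 → 242
  B: 89 + 0.1×(255−89) = 89 + 16.6 = 105.6 → 106
rgb(104, 242, 106) = #68F26A.

#68F26A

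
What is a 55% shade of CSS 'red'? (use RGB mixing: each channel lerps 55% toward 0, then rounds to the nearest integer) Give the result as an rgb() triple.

CSS red is rgb(255, 0, 0).
A 55% shade moves each channel 55% toward 0:
  R: 255 + 0.55×(0−255) = 255 − 140.25 = 114.75 → 115
  G: 0 + 0.55×(0−0) = 0 + 0 = 0 → 0
  B: 0 + 0 = 0 → 0

rgb(115, 0, 0)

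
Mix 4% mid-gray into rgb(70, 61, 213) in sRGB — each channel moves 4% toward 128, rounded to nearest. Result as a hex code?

#4840d2

Per channel, c → c + 0.04(128 − c):
  R: 70 + 0.04×(128−70) = 70 + 2.32 = 72.32 → 72
  G: 61 + 2.68 = 63.68 → 64
  B: 213 + 0.04×(128−213) = 213 − 3.4 = 209.6 → 210
rgb(72, 64, 210) = #4840d2.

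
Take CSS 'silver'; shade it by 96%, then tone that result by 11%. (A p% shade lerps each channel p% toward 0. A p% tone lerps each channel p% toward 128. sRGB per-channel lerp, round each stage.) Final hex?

CSS silver is rgb(192, 192, 192).
Lerp each channel 96% toward 0:
  R: 192 + 0.96×(0−192) = 192 − 184.32 = 7.68 → 8
  G: 192 − 184.32 = 7.68 → 8
  B: 192 − 184.32 = 7.68 → 8
After the shade: rgb(8, 8, 8) = #080808.
An 11% tone moves each channel 11% toward 128:
  R: 8 + 13.2 = 21.2 → 21
  G: 8 + 0.11×(128−8) = 8 + 13.2 = 21.2 → 21
  B: 8 + 13.2 = 21.2 → 21
rgb(21, 21, 21) = #151515.

#151515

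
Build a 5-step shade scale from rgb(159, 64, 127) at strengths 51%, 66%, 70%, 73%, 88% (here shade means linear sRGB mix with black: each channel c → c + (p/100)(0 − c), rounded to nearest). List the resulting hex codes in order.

#4e1f3e, #36162b, #301326, #2b1122, #13080f

51%: (159 − 81.09 = 77.91→78, 64 − 32.64 = 31.36→31, 127 − 64.77 = 62.23→62) → #4e1f3e
66%: (159 − 104.94 = 54.06→54, 64 − 42.24 = 21.76→22, 127 − 83.82 = 43.18→43) → #36162b
70%: (159 − 111.3 = 47.7→48, 64 − 44.8 = 19.2→19, 127 − 88.9 = 38.1→38) → #301326
73%: (159 − 116.07 = 42.93→43, 64 − 46.72 = 17.28→17, 127 − 92.71 = 34.29→34) → #2b1122
88%: (159 − 139.92 = 19.08→19, 64 − 56.32 = 7.68→8, 127 − 111.76 = 15.24→15) → #13080f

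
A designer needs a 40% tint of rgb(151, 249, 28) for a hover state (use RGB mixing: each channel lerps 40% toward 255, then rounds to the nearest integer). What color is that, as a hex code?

#C1FB77

Lerp each channel 40% toward 255:
  R: 151 + 41.6 = 192.6 → 193
  G: 249 + 0.4×(255−249) = 249 + 2.4 = 251.4 → 251
  B: 28 + 0.4×(255−28) = 28 + 90.8 = 118.8 → 119
rgb(193, 251, 119) = #C1FB77.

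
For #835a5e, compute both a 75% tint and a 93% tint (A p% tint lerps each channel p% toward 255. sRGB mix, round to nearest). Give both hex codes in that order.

#835a5e is rgb(131, 90, 94).
75% tint:
  R: 131 + 0.75×(255−131) = 131 + 93 = 224 → 224
  G: 90 + 0.75×(255−90) = 90 + 123.75 = 213.75 → 214
  B: 94 + 0.75×(255−94) = 94 + 120.75 = 214.75 → 215
  → #e0d6d7
93% tint:
  R: 131 + 115.32 = 246.32 → 246
  G: 90 + 153.45 = 243.45 → 243
  B: 94 + 149.73 = 243.73 → 244
  → #f6f3f4

#e0d6d7, #f6f3f4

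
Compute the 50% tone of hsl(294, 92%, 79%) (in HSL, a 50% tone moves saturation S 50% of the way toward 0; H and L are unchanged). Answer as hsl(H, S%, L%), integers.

hsl(294, 46%, 79%)

S moves 50% from 92 toward 0: 92 − 46 = 46 → 46.
H and L are unchanged.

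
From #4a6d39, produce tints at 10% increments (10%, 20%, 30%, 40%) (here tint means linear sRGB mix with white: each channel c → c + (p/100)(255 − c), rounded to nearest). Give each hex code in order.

#5c7c4d, #6e8a61, #809974, #92a788

#4a6d39 is rgb(74, 109, 57).
10%: (74 + 18.1 = 92.1→92, 109 + 14.6 = 123.6→124, 57 + 19.8 = 76.8→77) → #5c7c4d
20%: (74 + 36.2 = 110.2→110, 109 + 29.2 = 138.2→138, 57 + 39.6 = 96.6→97) → #6e8a61
30%: (74 + 54.3 = 128.3→128, 109 + 43.8 = 152.8→153, 57 + 59.4 = 116.4→116) → #809974
40%: (74 + 72.4 = 146.4→146, 109 + 58.4 = 167.4→167, 57 + 79.2 = 136.2→136) → #92a788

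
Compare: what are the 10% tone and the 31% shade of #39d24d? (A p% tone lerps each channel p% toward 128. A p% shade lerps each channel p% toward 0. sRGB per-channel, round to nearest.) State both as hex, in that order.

#40ca52, #279135

#39d24d is rgb(57, 210, 77).
10% tone:
  R: 57 + 0.1×(128−57) = 57 + 7.1 = 64.1 → 64
  G: 210 + 0.1×(128−210) = 210 − 8.2 = 201.8 → 202
  B: 77 + 0.1×(128−77) = 77 + 5.1 = 82.1 → 82
  → #40ca52
31% shade:
  R: 57 + 0.31×(0−57) = 57 − 17.67 = 39.33 → 39
  G: 210 + 0.31×(0−210) = 210 − 65.1 = 144.9 → 145
  B: 77 − 23.87 = 53.13 → 53
  → #279135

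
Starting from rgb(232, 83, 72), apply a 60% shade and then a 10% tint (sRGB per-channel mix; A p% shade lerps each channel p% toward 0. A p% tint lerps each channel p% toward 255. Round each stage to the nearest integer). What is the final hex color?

#6d3734

A 60% shade moves each channel 60% toward 0:
  R: 232 + 0.6×(0−232) = 232 − 139.2 = 92.8 → 93
  G: 83 − 49.8 = 33.2 → 33
  B: 72 + 0.6×(0−72) = 72 − 43.2 = 28.8 → 29
After the shade: rgb(93, 33, 29) = #5d211d.
A 10% tint moves each channel 10% toward 255:
  R: 93 + 0.1×(255−93) = 93 + 16.2 = 109.2 → 109
  G: 33 + 0.1×(255−33) = 33 + 22.2 = 55.2 → 55
  B: 29 + 22.6 = 51.6 → 52
rgb(109, 55, 52) = #6d3734.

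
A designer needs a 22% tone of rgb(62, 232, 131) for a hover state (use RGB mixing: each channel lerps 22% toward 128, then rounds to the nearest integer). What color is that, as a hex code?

#4dd182

Lerp each channel 22% toward 128:
  R: 62 + 0.22×(128−62) = 62 + 14.52 = 76.52 → 77
  G: 232 − 22.88 = 209.12 → 209
  B: 131 + 0.22×(128−131) = 131 − 0.66 = 130.34 → 130
rgb(77, 209, 130) = #4dd182.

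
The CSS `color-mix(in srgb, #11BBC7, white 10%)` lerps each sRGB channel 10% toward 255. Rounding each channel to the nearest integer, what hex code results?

#29C2CD

#11BBC7 is rgb(17, 187, 199).
A 10% tint moves each channel 10% toward 255:
  R: 17 + 0.1×(255−17) = 17 + 23.8 = 40.8 → 41
  G: 187 + 0.1×(255−187) = 187 + 6.8 = 193.8 → 194
  B: 199 + 0.1×(255−199) = 199 + 5.6 = 204.6 → 205
rgb(41, 194, 205) = #29C2CD.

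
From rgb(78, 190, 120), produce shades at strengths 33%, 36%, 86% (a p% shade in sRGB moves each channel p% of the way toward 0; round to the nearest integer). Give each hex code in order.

#347F50, #327A4D, #0B1B11

33%: (78 − 25.74 = 52.26→52, 190 − 62.7 = 127.3→127, 120 − 39.6 = 80.4→80) → #347F50
36%: (78 − 28.08 = 49.92→50, 190 − 68.4 = 121.6→122, 120 − 43.2 = 76.8→77) → #327A4D
86%: (78 − 67.08 = 10.92→11, 190 − 163.4 = 26.6→27, 120 − 103.2 = 16.8→17) → #0B1B11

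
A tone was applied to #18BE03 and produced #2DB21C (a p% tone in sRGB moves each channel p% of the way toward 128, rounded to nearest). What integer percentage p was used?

#18BE03 is rgb(24, 190, 3); #2DB21C is rgb(45, 178, 28).
On the B channel (widest range): 28 ≈ 3 + (p/100)(128 − 3), so p ≈ 100×(28 − 3)/(128 − 3) = 2500/125 = 20.00.
p = 20 reproduces all three channels after rounding.

20%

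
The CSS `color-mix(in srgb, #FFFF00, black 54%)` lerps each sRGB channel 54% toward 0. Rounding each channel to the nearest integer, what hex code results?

#FFFF00 is rgb(255, 255, 0).
A 54% shade moves each channel 54% toward 0:
  R: 255 − 137.7 = 117.3 → 117
  G: 255 − 137.7 = 117.3 → 117
  B: 0 + 0 = 0 → 0
rgb(117, 117, 0) = #757500.

#757500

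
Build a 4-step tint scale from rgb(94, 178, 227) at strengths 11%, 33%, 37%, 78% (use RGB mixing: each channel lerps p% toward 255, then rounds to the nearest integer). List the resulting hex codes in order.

#70bae6, #93cbec, #9aceed, #dceef9

11%: (94 + 17.71 = 111.71→112, 178 + 8.47 = 186.47→186, 227 + 3.08 = 230.08→230) → #70bae6
33%: (94 + 53.13 = 147.13→147, 178 + 25.41 = 203.41→203, 227 + 9.24 = 236.24→236) → #93cbec
37%: (94 + 59.57 = 153.57→154, 178 + 28.49 = 206.49→206, 227 + 10.36 = 237.36→237) → #9aceed
78%: (94 + 125.58 = 219.58→220, 178 + 60.06 = 238.06→238, 227 + 21.84 = 248.84→249) → #dceef9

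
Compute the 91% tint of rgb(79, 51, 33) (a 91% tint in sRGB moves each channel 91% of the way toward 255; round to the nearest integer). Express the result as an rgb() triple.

rgb(239, 237, 235)

Lerp each channel 91% toward 255:
  R: 79 + 160.16 = 239.16 → 239
  G: 51 + 185.64 = 236.64 → 237
  B: 33 + 0.91×(255−33) = 33 + 202.02 = 235.02 → 235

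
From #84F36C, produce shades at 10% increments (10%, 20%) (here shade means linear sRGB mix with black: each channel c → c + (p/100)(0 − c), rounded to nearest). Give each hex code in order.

#84F36C is rgb(132, 243, 108).
10%: (132 − 13.2 = 118.8→119, 243 − 24.3 = 218.7→219, 108 − 10.8 = 97.2→97) → #77DB61
20%: (132 − 26.4 = 105.6→106, 243 − 48.6 = 194.4→194, 108 − 21.6 = 86.4→86) → #6AC256

#77DB61, #6AC256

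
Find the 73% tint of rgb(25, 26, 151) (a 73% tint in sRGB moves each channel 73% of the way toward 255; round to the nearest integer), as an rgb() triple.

rgb(193, 193, 227)

Per channel, c → c + 0.73(255 − c):
  R: 25 + 167.9 = 192.9 → 193
  G: 26 + 0.73×(255−26) = 26 + 167.17 = 193.17 → 193
  B: 151 + 75.92 = 226.92 → 227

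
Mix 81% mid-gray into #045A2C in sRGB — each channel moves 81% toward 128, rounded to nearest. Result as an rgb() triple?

rgb(104, 121, 112)

#045A2C is rgb(4, 90, 44).
Per channel, c → c + 0.81(128 − c):
  R: 4 + 0.81×(128−4) = 4 + 100.44 = 104.44 → 104
  G: 90 + 0.81×(128−90) = 90 + 30.78 = 120.78 → 121
  B: 44 + 68.04 = 112.04 → 112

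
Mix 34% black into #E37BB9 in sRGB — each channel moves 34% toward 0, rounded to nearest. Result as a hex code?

#E37BB9 is rgb(227, 123, 185).
Lerp each channel 34% toward 0:
  R: 227 + 0.34×(0−227) = 227 − 77.18 = 149.82 → 150
  G: 123 − 41.82 = 81.18 → 81
  B: 185 + 0.34×(0−185) = 185 − 62.9 = 122.1 → 122
rgb(150, 81, 122) = #96517A.

#96517A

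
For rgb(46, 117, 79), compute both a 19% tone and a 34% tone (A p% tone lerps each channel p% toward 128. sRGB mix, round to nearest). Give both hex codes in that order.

#3E7758, #4A7960

19% tone:
  R: 46 + 0.19×(128−46) = 46 + 15.58 = 61.58 → 62
  G: 117 + 2.09 = 119.09 → 119
  B: 79 + 9.31 = 88.31 → 88
  → #3E7758
34% tone:
  R: 46 + 0.34×(128−46) = 46 + 27.88 = 73.88 → 74
  G: 117 + 0.34×(128−117) = 117 + 3.74 = 120.74 → 121
  B: 79 + 0.34×(128−79) = 79 + 16.66 = 95.66 → 96
  → #4A7960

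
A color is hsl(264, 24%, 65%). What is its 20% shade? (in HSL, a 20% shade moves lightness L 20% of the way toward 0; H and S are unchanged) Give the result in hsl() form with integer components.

L moves 20% from 65 toward 0: 65 − 13 = 52 → 52.
H and S are unchanged.

hsl(264, 24%, 52%)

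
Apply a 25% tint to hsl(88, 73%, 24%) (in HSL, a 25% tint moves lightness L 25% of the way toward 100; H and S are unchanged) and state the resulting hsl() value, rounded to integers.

hsl(88, 73%, 43%)

L moves 25% from 24 toward 100: 24 + 19 = 43 → 43.
H and S are unchanged.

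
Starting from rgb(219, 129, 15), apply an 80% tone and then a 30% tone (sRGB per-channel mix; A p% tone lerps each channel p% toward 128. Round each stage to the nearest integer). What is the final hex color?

#8d8070

Per channel, c → c + 0.8(128 − c):
  R: 219 − 72.8 = 146.2 → 146
  G: 129 + 0.8×(128−129) = 129 − 0.8 = 128.2 → 128
  B: 15 + 0.8×(128−15) = 15 + 90.4 = 105.4 → 105
After the tone: rgb(146, 128, 105) = #928069.
Lerp each channel 30% toward 128:
  R: 146 + 0.3×(128−146) = 146 − 5.4 = 140.6 → 141
  G: 128 + 0.3×(128−128) = 128 + 0 = 128 → 128
  B: 105 + 6.9 = 111.9 → 112
rgb(141, 128, 112) = #8d8070.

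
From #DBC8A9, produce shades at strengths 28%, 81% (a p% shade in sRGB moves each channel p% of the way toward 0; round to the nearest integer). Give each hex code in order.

#9E907A, #2A2620

#DBC8A9 is rgb(219, 200, 169).
28%: (219 − 61.32 = 157.68→158, 200 − 56 = 144→144, 169 − 47.32 = 121.68→122) → #9E907A
81%: (219 − 177.39 = 41.61→42, 200 − 162 = 38→38, 169 − 136.89 = 32.11→32) → #2A2620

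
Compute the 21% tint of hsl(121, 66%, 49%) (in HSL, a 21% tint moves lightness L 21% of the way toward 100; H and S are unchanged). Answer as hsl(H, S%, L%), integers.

L moves 21% from 49 toward 100: 49 + 10.71 = 59.71 → 60.
H and S are unchanged.

hsl(121, 66%, 60%)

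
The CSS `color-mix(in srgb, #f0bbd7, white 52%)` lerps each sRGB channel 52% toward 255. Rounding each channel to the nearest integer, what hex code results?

#f8deec

#f0bbd7 is rgb(240, 187, 215).
Lerp each channel 52% toward 255:
  R: 240 + 0.52×(255−240) = 240 + 7.8 = 247.8 → 248
  G: 187 + 35.36 = 222.36 → 222
  B: 215 + 20.8 = 235.8 → 236
rgb(248, 222, 236) = #f8deec.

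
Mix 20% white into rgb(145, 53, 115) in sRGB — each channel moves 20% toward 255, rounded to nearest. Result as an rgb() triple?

rgb(167, 93, 143)

A 20% tint moves each channel 20% toward 255:
  R: 145 + 22 = 167 → 167
  G: 53 + 40.4 = 93.4 → 93
  B: 115 + 28 = 143 → 143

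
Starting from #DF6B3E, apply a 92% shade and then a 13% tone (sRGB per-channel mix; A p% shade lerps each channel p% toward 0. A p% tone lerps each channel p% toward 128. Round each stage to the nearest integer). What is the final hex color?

#DF6B3E is rgb(223, 107, 62).
Per channel, c → c + 0.92(0 − c):
  R: 223 − 205.16 = 17.84 → 18
  G: 107 − 98.44 = 8.56 → 9
  B: 62 − 57.04 = 4.96 → 5
After the shade: rgb(18, 9, 5) = #120905.
Per channel, c → c + 0.13(128 − c):
  R: 18 + 0.13×(128−18) = 18 + 14.3 = 32.3 → 32
  G: 9 + 15.47 = 24.47 → 24
  B: 5 + 0.13×(128−5) = 5 + 15.99 = 20.99 → 21
rgb(32, 24, 21) = #201815.

#201815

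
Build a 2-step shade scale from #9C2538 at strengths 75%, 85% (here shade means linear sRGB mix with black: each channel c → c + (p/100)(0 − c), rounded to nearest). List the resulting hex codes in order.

#9C2538 is rgb(156, 37, 56).
75%: (156 − 117 = 39→39, 37 − 27.75 = 9.25→9, 56 − 42 = 14→14) → #27090E
85%: (156 − 132.6 = 23.4→23, 37 − 31.45 = 5.55→6, 56 − 47.6 = 8.4→8) → #170608

#27090E, #170608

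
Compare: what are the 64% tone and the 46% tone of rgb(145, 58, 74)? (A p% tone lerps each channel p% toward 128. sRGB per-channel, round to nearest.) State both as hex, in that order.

64% tone:
  R: 145 + 0.64×(128−145) = 145 − 10.88 = 134.12 → 134
  G: 58 + 44.8 = 102.8 → 103
  B: 74 + 0.64×(128−74) = 74 + 34.56 = 108.56 → 109
  → #86676D
46% tone:
  R: 145 − 7.82 = 137.18 → 137
  G: 58 + 32.2 = 90.2 → 90
  B: 74 + 0.46×(128−74) = 74 + 24.84 = 98.84 → 99
  → #895A63

#86676D, #895A63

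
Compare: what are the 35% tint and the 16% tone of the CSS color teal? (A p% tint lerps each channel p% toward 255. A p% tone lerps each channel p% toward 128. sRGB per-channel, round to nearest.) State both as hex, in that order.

CSS teal is rgb(0, 128, 128).
35% tint:
  R: 0 + 0.35×(255−0) = 0 + 89.25 = 89.25 → 89
  G: 128 + 44.45 = 172.45 → 172
  B: 128 + 0.35×(255−128) = 128 + 44.45 = 172.45 → 172
  → #59ACAC
16% tone:
  R: 0 + 20.48 = 20.48 → 20
  G: 128 + 0.16×(128−128) = 128 + 0 = 128 → 128
  B: 128 + 0 = 128 → 128
  → #148080

#59ACAC, #148080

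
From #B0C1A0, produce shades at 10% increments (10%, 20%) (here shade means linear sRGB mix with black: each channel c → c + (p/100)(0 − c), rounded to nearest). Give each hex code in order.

#B0C1A0 is rgb(176, 193, 160).
10%: (176 − 17.6 = 158.4→158, 193 − 19.3 = 173.7→174, 160 − 16 = 144→144) → #9EAE90
20%: (176 − 35.2 = 140.8→141, 193 − 38.6 = 154.4→154, 160 − 32 = 128→128) → #8D9A80

#9EAE90, #8D9A80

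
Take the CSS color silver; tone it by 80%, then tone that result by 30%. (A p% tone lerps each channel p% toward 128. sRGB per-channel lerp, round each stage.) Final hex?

CSS silver is rgb(192, 192, 192).
Lerp each channel 80% toward 128:
  R: 192 − 51.2 = 140.8 → 141
  G: 192 − 51.2 = 140.8 → 141
  B: 192 + 0.8×(128−192) = 192 − 51.2 = 140.8 → 141
After the tone: rgb(141, 141, 141) = #8D8D8D.
Per channel, c → c + 0.3(128 − c):
  R: 141 + 0.3×(128−141) = 141 − 3.9 = 137.1 → 137
  G: 141 − 3.9 = 137.1 → 137
  B: 141 + 0.3×(128−141) = 141 − 3.9 = 137.1 → 137
rgb(137, 137, 137) = #898989.

#898989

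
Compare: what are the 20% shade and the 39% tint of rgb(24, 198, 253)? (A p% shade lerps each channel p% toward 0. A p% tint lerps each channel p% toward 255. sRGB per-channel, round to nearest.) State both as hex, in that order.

20% shade:
  R: 24 − 4.8 = 19.2 → 19
  G: 198 + 0.2×(0−198) = 198 − 39.6 = 158.4 → 158
  B: 253 − 50.6 = 202.4 → 202
  → #139ECA
39% tint:
  R: 24 + 90.09 = 114.09 → 114
  G: 198 + 22.23 = 220.23 → 220
  B: 253 + 0.78 = 253.78 → 254
  → #72DCFE

#139ECA, #72DCFE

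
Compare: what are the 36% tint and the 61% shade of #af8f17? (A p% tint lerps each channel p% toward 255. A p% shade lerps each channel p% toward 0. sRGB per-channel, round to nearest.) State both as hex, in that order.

#ccb76b, #443809

#af8f17 is rgb(175, 143, 23).
36% tint:
  R: 175 + 28.8 = 203.8 → 204
  G: 143 + 0.36×(255−143) = 143 + 40.32 = 183.32 → 183
  B: 23 + 0.36×(255−23) = 23 + 83.52 = 106.52 → 107
  → #ccb76b
61% shade:
  R: 175 − 106.75 = 68.25 → 68
  G: 143 − 87.23 = 55.77 → 56
  B: 23 + 0.61×(0−23) = 23 − 14.03 = 8.97 → 9
  → #443809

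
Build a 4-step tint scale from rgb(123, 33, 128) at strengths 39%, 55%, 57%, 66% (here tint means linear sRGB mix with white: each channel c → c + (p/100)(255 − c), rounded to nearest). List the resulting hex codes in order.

39%: (123 + 51.48 = 174.48→174, 33 + 86.58 = 119.58→120, 128 + 49.53 = 177.53→178) → #ae78b2
55%: (123 + 72.6 = 195.6→196, 33 + 122.1 = 155.1→155, 128 + 69.85 = 197.85→198) → #c49bc6
57%: (123 + 75.24 = 198.24→198, 33 + 126.54 = 159.54→160, 128 + 72.39 = 200.39→200) → #c6a0c8
66%: (123 + 87.12 = 210.12→210, 33 + 146.52 = 179.52→180, 128 + 83.82 = 211.82→212) → #d2b4d4

#ae78b2, #c49bc6, #c6a0c8, #d2b4d4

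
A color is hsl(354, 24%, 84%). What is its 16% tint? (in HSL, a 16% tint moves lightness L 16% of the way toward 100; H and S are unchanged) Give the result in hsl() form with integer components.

L moves 16% from 84 toward 100: 84 + 2.56 = 86.56 → 87.
H and S are unchanged.

hsl(354, 24%, 87%)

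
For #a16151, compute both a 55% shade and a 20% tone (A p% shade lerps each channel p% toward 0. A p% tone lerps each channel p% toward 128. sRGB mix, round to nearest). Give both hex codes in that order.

#482c24, #9a675a

#a16151 is rgb(161, 97, 81).
55% shade:
  R: 161 + 0.55×(0−161) = 161 − 88.55 = 72.45 → 72
  G: 97 + 0.55×(0−97) = 97 − 53.35 = 43.65 → 44
  B: 81 − 44.55 = 36.45 → 36
  → #482c24
20% tone:
  R: 161 − 6.6 = 154.4 → 154
  G: 97 + 6.2 = 103.2 → 103
  B: 81 + 9.4 = 90.4 → 90
  → #9a675a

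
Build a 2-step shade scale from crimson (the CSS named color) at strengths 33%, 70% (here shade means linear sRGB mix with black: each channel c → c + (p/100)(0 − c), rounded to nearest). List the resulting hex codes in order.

#930D28, #420612

CSS crimson is rgb(220, 20, 60).
33%: (220 − 72.6 = 147.4→147, 20 − 6.6 = 13.4→13, 60 − 19.8 = 40.2→40) → #930D28
70%: (220 − 154 = 66→66, 20 − 14 = 6→6, 60 − 42 = 18→18) → #420612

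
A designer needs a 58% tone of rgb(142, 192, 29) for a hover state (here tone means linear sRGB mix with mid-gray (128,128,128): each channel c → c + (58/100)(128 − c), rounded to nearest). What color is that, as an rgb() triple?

Lerp each channel 58% toward 128:
  R: 142 − 8.12 = 133.88 → 134
  G: 192 + 0.58×(128−192) = 192 − 37.12 = 154.88 → 155
  B: 29 + 0.58×(128−29) = 29 + 57.42 = 86.42 → 86

rgb(134, 155, 86)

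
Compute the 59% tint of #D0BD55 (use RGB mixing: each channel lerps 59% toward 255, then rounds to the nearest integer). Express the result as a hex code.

#D0BD55 is rgb(208, 189, 85).
Per channel, c → c + 0.59(255 − c):
  R: 208 + 0.59×(255−208) = 208 + 27.73 = 235.73 → 236
  G: 189 + 38.94 = 227.94 → 228
  B: 85 + 100.3 = 185.3 → 185
rgb(236, 228, 185) = #ECE4B9.

#ECE4B9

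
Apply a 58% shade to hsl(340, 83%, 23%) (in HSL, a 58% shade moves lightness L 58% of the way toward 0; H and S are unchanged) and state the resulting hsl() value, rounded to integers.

hsl(340, 83%, 10%)

L moves 58% from 23 toward 0: 23 − 13.34 = 9.66 → 10.
H and S are unchanged.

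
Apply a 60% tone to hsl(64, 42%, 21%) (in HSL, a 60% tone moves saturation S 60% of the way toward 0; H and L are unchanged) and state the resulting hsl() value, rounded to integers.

S moves 60% from 42 toward 0: 42 − 25.2 = 16.8 → 17.
H and L are unchanged.

hsl(64, 17%, 21%)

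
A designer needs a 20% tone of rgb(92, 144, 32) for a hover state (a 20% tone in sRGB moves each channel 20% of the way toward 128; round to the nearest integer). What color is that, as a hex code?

Per channel, c → c + 0.2(128 − c):
  R: 92 + 0.2×(128−92) = 92 + 7.2 = 99.2 → 99
  G: 144 + 0.2×(128−144) = 144 − 3.2 = 140.8 → 141
  B: 32 + 0.2×(128−32) = 32 + 19.2 = 51.2 → 51
rgb(99, 141, 51) = #638D33.

#638D33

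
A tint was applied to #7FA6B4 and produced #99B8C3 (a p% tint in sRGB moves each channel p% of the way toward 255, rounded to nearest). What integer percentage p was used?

#7FA6B4 is rgb(127, 166, 180); #99B8C3 is rgb(153, 184, 195).
On the R channel (widest range): 153 ≈ 127 + (p/100)(255 − 127), so p ≈ 100×(153 − 127)/(255 − 127) = 2600/128 = 20.31.
p = 20 reproduces all three channels after rounding.

20%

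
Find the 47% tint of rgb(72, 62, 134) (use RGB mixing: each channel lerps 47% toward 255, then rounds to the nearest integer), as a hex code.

#9E99BF

Per channel, c → c + 0.47(255 − c):
  R: 72 + 0.47×(255−72) = 72 + 86.01 = 158.01 → 158
  G: 62 + 90.71 = 152.71 → 153
  B: 134 + 0.47×(255−134) = 134 + 56.87 = 190.87 → 191
rgb(158, 153, 191) = #9E99BF.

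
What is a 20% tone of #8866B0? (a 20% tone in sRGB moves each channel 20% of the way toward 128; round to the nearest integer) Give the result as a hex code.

#866BA6

#8866B0 is rgb(136, 102, 176).
Per channel, c → c + 0.2(128 − c):
  R: 136 + 0.2×(128−136) = 136 − 1.6 = 134.4 → 134
  G: 102 + 0.2×(128−102) = 102 + 5.2 = 107.2 → 107
  B: 176 + 0.2×(128−176) = 176 − 9.6 = 166.4 → 166
rgb(134, 107, 166) = #866BA6.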